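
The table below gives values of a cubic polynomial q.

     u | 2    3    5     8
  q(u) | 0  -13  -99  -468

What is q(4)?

Write q(u) = au^3 + bu^2 + cu + d. Substituting each data point gives a linear system:
  8a + 4b + 2c + d = 0
  27a + 9b + 3c + d = -13
  125a + 25b + 5c + d = -99
  512a + 64b + 8c + d = -468
Solving the system yields a = -1, b = 0, c = 6, d = -4.
So q(u) = -u³ + 6u - 4.
Then q(4) = -44.

-44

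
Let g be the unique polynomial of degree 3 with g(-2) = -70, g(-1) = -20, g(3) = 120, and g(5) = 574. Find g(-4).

Write g(t) = at^3 + bt^2 + ct + d. Substituting each data point gives a linear system:
  -8a + 4b - 2c + d = -70
  -a + b - c + d = -20
  27a + 9b + 3c + d = 120
  125a + 25b + 5c + d = 574
Solving the system yields a = 5, b = -3, c = 6, d = -6.
So g(t) = 5t^3 - 3t^2 + 6t - 6.
Then g(-4) = -398.

-398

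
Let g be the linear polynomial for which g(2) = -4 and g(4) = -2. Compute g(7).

Write g(n) = an + b. Substituting each data point gives a linear system:
  2a + b = -4
  4a + b = -2
Solving the system yields a = 1, b = -6.
So g(n) = n - 6.
Then g(7) = 1.

1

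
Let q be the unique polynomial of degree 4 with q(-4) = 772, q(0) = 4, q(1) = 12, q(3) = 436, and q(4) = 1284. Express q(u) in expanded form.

q(u) = 4u^4 + 4u^3 + 4

Write q(u) = au^4 + bu^3 + cu^2 + du + e. Substituting each data point gives a linear system:
  256a - 64b + 16c - 4d + e = 772
  e = 4
  a + b + c + d + e = 12
  81a + 27b + 9c + 3d + e = 436
  256a + 64b + 16c + 4d + e = 1284
Solving the system yields a = 4, b = 4, c = 0, d = 0, e = 4.
So q(u) = 4u^4 + 4u^3 + 4.
Check: q(0) = 4. ✓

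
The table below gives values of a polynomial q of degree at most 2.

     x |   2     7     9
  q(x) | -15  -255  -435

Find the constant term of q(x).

-3

Write q(x) = ax^2 + bx + c. Substituting each data point gives a linear system:
  4a + 2b + c = -15
  49a + 7b + c = -255
  81a + 9b + c = -435
Solving the system yields a = -6, b = 6, c = -3.
So q(x) = -6x² + 6x - 3.
The constant term is -3.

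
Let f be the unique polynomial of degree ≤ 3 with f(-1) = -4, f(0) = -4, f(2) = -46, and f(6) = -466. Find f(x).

f(x) = -x^3 - 6x^2 - 5x - 4

Write f(x) = ax^3 + bx^2 + cx + d. Substituting each data point gives a linear system:
  -a + b - c + d = -4
  d = -4
  8a + 4b + 2c + d = -46
  216a + 36b + 6c + d = -466
Solving the system yields a = -1, b = -6, c = -5, d = -4.
So f(x) = -x^3 - 6x^2 - 5x - 4.
Check: f(2) = -46. ✓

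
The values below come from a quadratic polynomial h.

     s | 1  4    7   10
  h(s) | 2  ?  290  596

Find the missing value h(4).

92

The 3 known points determine the degree-2 polynomial uniquely.
Write h(s) = as^2 + bs + c. Substituting each data point gives a linear system:
  a + b + c = 2
  49a + 7b + c = 290
  100a + 10b + c = 596
Solving the system yields a = 6, b = 0, c = -4.
So h(s) = 6s² - 4.
Then h(4) = 92.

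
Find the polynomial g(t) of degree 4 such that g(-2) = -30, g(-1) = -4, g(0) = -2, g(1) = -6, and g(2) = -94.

g(t) = -4t^4 - 5t^3 + t^2 + 4t - 2

Write g(t) = at^4 + bt^3 + ct^2 + dt + e. Substituting each data point gives a linear system:
  16a - 8b + 4c - 2d + e = -30
  a - b + c - d + e = -4
  e = -2
  a + b + c + d + e = -6
  16a + 8b + 4c + 2d + e = -94
Solving the system yields a = -4, b = -5, c = 1, d = 4, e = -2.
So g(t) = -4t⁴ - 5t³ + t² + 4t - 2.
Check: g(-1) = -4. ✓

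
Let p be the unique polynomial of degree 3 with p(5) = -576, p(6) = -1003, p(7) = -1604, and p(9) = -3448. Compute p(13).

-10544

Write p(x) = ax^3 + bx^2 + cx + d. Substituting each data point gives a linear system:
  125a + 25b + 5c + d = -576
  216a + 36b + 6c + d = -1003
  343a + 49b + 7c + d = -1604
  729a + 81b + 9c + d = -3448
Solving the system yields a = -5, b = 3, c = -5, d = -1.
So p(x) = -5x³ + 3x² - 5x - 1.
Then p(13) = -10544.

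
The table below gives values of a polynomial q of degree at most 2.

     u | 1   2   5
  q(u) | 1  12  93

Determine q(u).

Write q(u) = au^2 + bu + c. Substituting each data point gives a linear system:
  a + b + c = 1
  4a + 2b + c = 12
  25a + 5b + c = 93
Solving the system yields a = 4, b = -1, c = -2.
So q(u) = 4u^2 - u - 2.
Check: q(5) = 93. ✓

q(u) = 4u^2 - u - 2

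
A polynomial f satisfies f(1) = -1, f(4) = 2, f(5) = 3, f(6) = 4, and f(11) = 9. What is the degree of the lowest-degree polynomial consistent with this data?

Divided differences on the nodes 1, 4, 5, 6, 11:
  order 0: -1  2  3  4  9
  order 1: 1  1  1  1
  order 2: 0  0  0
  order 3: 0  0
  order 4: 0
The order-1 divided differences are all 1 (nonzero) and every higher order vanishes, so the data lies on a polynomial of degree exactly 1.

1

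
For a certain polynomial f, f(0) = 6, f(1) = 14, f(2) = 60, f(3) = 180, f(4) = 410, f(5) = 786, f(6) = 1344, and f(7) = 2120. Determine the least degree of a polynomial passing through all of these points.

Forward differences of the values at n = 0, 1, 2, 3, 4, 5, 6, 7:
  f  : 6  14  60  180  410  786  1344  2120
  Δ  : 8  46  120  230  376  558  776
  Δ^2: 38  74  110  146  182  218
  Δ^3: 36  36  36  36  36
  Δ^4: 0  0  0  0
  Δ^5: 0  0  0
  Δ^6: 0  0
  Δ^7: 0
The third differences are constant (36) and nonzero, while all higher differences vanish, so the minimal degree is 3.

3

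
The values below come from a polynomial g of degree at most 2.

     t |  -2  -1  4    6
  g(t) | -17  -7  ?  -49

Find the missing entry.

The 3 known points determine the degree-2 polynomial uniquely.
Write g(t) = at^2 + bt + c. Substituting each data point gives a linear system:
  4a - 2b + c = -17
  a - b + c = -7
  36a + 6b + c = -49
Solving the system yields a = -2, b = 4, c = -1.
So g(t) = -2t^2 + 4t - 1.
Then g(4) = -17.

-17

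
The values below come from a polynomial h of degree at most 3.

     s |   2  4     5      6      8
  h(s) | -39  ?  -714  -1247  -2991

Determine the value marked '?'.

-359

The 4 known points determine the degree-3 polynomial uniquely.
Write h(s) = as^3 + bs^2 + cs + d. Substituting each data point gives a linear system:
  8a + 4b + 2c + d = -39
  125a + 25b + 5c + d = -714
  216a + 36b + 6c + d = -1247
  512a + 64b + 8c + d = -2991
Solving the system yields a = -6, b = 1, c = 2, d = 1.
So h(s) = -6s³ + s² + 2s + 1.
Then h(4) = -359.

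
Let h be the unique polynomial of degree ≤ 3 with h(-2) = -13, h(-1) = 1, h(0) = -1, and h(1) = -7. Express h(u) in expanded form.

Write h(u) = au^3 + bu^2 + cu + d. Substituting each data point gives a linear system:
  -8a + 4b - 2c + d = -13
  -a + b - c + d = 1
  d = -1
  a + b + c + d = -7
Solving the system yields a = 2, b = -2, c = -6, d = -1.
So h(u) = 2u^3 - 2u^2 - 6u - 1.
Check: h(-2) = -13. ✓

h(u) = 2u^3 - 2u^2 - 6u - 1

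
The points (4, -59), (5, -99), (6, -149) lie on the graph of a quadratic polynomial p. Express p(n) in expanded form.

Using the Lagrange interpolation formula with nodes 4, 5, 6:
  L_0(n) = (n - 5)(n - 6) / 2
  L_1(n) = (n - 4)(n - 6) / -1
  L_2(n) = (n - 4)(n - 5) / 2
Then p(n) = -59·L_0(n) - 99·L_1(n) - 149·L_2(n).
Expanding and collecting terms gives p(n) = -5n² + 5n + 1.
Check: p(5) = -99. ✓

p(n) = -5n^2 + 5n + 1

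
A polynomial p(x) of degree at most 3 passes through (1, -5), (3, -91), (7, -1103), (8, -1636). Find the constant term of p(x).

Write p(x) = ax^3 + bx^2 + cx + d. Substituting each data point gives a linear system:
  a + b + c + d = -5
  27a + 9b + 3c + d = -91
  343a + 49b + 7c + d = -1103
  512a + 64b + 8c + d = -1636
Solving the system yields a = -3, b = -2, c = 4, d = -4.
So p(x) = -3x^3 - 2x^2 + 4x - 4.
The constant term is -4.

-4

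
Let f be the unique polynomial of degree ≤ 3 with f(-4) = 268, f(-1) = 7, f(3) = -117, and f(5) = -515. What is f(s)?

f(s) = -4s^3 - 3s

Using the Lagrange interpolation formula with nodes -4, -1, 3, 5:
  L_0(s) = (s + 1)(s - 3)(s - 5) / -189
  L_1(s) = (s + 4)(s - 3)(s - 5) / 72
  L_2(s) = (s + 4)(s + 1)(s - 5) / -56
  L_3(s) = (s + 4)(s + 1)(s - 3) / 108
Then f(s) = 268·L_0(s) + 7·L_1(s) - 117·L_2(s) - 515·L_3(s).
Expanding and collecting terms gives f(s) = -4s³ - 3s.
Check: f(-1) = 7. ✓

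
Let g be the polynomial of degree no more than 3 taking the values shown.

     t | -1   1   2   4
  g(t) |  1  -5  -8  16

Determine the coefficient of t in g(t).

Write g(t) = at^3 + bt^2 + ct + d. Substituting each data point gives a linear system:
  -a + b - c + d = 1
  a + b + c + d = -5
  8a + 4b + 2c + d = -8
  64a + 16b + 4c + d = 16
Solving the system yields a = 1, b = -2, c = -4, d = 0.
So g(t) = t³ - 2t² - 4t.
The coefficient of t is -4.

-4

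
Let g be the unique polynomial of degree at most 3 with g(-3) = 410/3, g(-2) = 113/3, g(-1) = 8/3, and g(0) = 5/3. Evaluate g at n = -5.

1940/3

Forward differences of the values at n = -3, -2, -1, 0:
  g  : 410/3  113/3  8/3  5/3
  Δ  : -99  -35  -1
  Δ^2: 64  34
  Δ^3: -30
The third differences are constant, confirming degree 3.
Interpolating (Newton forward form) and evaluating at n = -5 gives g(-5) = 1940/3.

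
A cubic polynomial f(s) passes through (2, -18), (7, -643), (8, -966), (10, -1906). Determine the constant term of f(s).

Write f(s) = as^3 + bs^2 + cs + d. Substituting each data point gives a linear system:
  8a + 4b + 2c + d = -18
  343a + 49b + 7c + d = -643
  512a + 64b + 8c + d = -966
  1000a + 100b + 10c + d = -1906
Solving the system yields a = -2, b = 1, c = 0, d = -6.
So f(s) = -2s³ + s² - 6.
The constant term is -6.

-6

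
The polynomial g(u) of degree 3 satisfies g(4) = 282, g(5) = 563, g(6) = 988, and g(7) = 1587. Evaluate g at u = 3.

Using the Lagrange interpolation formula with nodes 4, 5, 6, 7:
  L_0(u) = (u - 5)(u - 6)(u - 7) / -6
  L_1(u) = (u - 4)(u - 6)(u - 7) / 2
  L_2(u) = (u - 4)(u - 5)(u - 7) / -2
  L_3(u) = (u - 4)(u - 5)(u - 6) / 6
Then g(u) = 282·L_0(u) + 563·L_1(u) + 988·L_2(u) + 1587·L_3(u).
Expanding and collecting terms gives g(u) = 5u^3 - 3u^2 + 3u - 2.
Evaluating at u = 3: g(3) = 115.

115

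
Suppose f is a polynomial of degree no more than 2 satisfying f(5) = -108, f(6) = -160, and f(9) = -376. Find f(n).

f(n) = -5n^2 + 3n + 2

Write f(n) = an^2 + bn + c. Substituting each data point gives a linear system:
  25a + 5b + c = -108
  36a + 6b + c = -160
  81a + 9b + c = -376
Solving the system yields a = -5, b = 3, c = 2.
So f(n) = -5n^2 + 3n + 2.
Check: f(6) = -160. ✓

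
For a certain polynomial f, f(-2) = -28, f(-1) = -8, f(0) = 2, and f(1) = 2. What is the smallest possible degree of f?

2

Forward differences of the values at n = -2, -1, 0, 1:
  f  : -28  -8  2  2
  Δ  : 20  10  0
  Δ^2: -10  -10
  Δ^3: 0
The second differences are constant (-10) and nonzero, while all higher differences vanish, so the minimal degree is 2.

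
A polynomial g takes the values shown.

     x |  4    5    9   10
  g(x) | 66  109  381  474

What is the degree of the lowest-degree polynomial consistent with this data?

Divided differences on the nodes 4, 5, 9, 10:
  order 0: 66  109  381  474
  order 1: 43  68  93
  order 2: 5  5
  order 3: 0
The order-2 divided differences are all 5 (nonzero) and every higher order vanishes, so the data lies on a polynomial of degree exactly 2.

2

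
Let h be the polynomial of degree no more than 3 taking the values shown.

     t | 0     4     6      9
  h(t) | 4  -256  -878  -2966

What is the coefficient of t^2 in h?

-1

Write h(t) = at^3 + bt^2 + ct + d. Substituting each data point gives a linear system:
  d = 4
  64a + 16b + 4c + d = -256
  216a + 36b + 6c + d = -878
  729a + 81b + 9c + d = -2966
Solving the system yields a = -4, b = -1, c = 3, d = 4.
So h(t) = -4t³ - t² + 3t + 4.
The coefficient of t^2 is -1.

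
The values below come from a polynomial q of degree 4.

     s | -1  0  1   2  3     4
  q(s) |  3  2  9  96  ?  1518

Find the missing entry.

479

On equispaced nodes a degree-4 polynomial has vanishing fifth forward difference, so
  - q(-1) + 5·q(0) - 10·q(1) + 10·q(2) - 5·q(3) + q(4) = 0.
Substituting the known values and solving for q(3):
  -5·q(3) = -2395
  q(3) = 479.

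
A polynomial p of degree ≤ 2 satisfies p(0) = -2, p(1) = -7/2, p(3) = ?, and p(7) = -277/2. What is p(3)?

The 3 known points determine the degree-2 polynomial uniquely.
Write p(u) = au^2 + bu + c. Substituting each data point gives a linear system:
  c = -2
  a + b + c = -7/2
  49a + 7b + c = -277/2
Solving the system yields a = -3, b = 3/2, c = -2.
So p(u) = -3u^2 + (3/2)u - 2.
Then p(3) = -49/2.

-49/2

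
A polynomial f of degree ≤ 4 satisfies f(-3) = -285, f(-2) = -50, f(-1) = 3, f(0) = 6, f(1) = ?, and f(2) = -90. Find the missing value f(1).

The 5 known points determine the degree-4 polynomial uniquely.
Write f(n) = an^4 + bn^3 + cn^2 + dn + e. Substituting each data point gives a linear system:
  81a - 27b + 9c - 3d + e = -285
  16a - 8b + 4c - 2d + e = -50
  a - b + c - d + e = 3
  e = 6
  16a + 8b + 4c + 2d + e = -90
Solving the system yields a = -4, b = -2, c = -3, d = -2, e = 6.
So f(n) = -4n⁴ - 2n³ - 3n² - 2n + 6.
Then f(1) = -5.

-5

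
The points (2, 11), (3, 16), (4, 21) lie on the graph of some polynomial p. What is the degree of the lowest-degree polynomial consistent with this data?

Forward differences of the values at x = 2, 3, 4:
  p  : 11  16  21
  Δ  : 5  5
  Δ^2: 0
The first differences are constant (5) and nonzero, while all higher differences vanish, so the minimal degree is 1.

1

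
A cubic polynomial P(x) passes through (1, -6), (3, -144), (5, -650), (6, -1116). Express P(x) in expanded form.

P(x) = -5x^3 - x^2

Write P(x) = ax^3 + bx^2 + cx + d. Substituting each data point gives a linear system:
  a + b + c + d = -6
  27a + 9b + 3c + d = -144
  125a + 25b + 5c + d = -650
  216a + 36b + 6c + d = -1116
Solving the system yields a = -5, b = -1, c = 0, d = 0.
So P(x) = -5x^3 - x^2.
Check: P(5) = -650. ✓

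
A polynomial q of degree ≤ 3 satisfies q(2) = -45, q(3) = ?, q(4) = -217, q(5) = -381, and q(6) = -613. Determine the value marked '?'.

On equispaced nodes a degree-3 polynomial has vanishing fourth forward difference, so
  q(2) - 4·q(3) + 6·q(4) - 4·q(5) + q(6) = 0.
Substituting the known values and solving for q(3):
  -4·q(3) = 436
  q(3) = -109.

-109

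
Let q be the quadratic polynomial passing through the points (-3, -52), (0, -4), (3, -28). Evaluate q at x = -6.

Using the Lagrange interpolation formula with nodes -3, 0, 3:
  L_0(x) = x(x - 3) / 18
  L_1(x) = (x + 3)(x - 3) / -9
  L_2(x) = (x + 3)x / 18
Then q(x) = -52·L_0(x) - 4·L_1(x) - 28·L_2(x).
Expanding and collecting terms gives q(x) = -4x^2 + 4x - 4.
Evaluating at x = -6: q(-6) = -172.

-172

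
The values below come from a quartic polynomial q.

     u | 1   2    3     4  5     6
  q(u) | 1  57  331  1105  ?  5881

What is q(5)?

2781

On equispaced nodes a degree-4 polynomial has vanishing fifth forward difference, so
  - q(1) + 5·q(2) - 10·q(3) + 10·q(4) - 5·q(5) + q(6) = 0.
Substituting the known values and solving for q(5):
  -5·q(5) = -13905
  q(5) = 2781.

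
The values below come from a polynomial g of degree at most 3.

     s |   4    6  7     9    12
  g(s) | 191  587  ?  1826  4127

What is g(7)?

902

The 4 known points determine the degree-3 polynomial uniquely.
Write g(s) = as^3 + bs^2 + cs + d. Substituting each data point gives a linear system:
  64a + 16b + 4c + d = 191
  216a + 36b + 6c + d = 587
  729a + 81b + 9c + d = 1826
  1728a + 144b + 12c + d = 4127
Solving the system yields a = 2, b = 5, c = -4, d = -1.
So g(s) = 2s^3 + 5s^2 - 4s - 1.
Then g(7) = 902.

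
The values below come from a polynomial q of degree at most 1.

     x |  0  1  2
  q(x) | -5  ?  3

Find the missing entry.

-1

On equispaced nodes a degree-1 polynomial has vanishing second forward difference, so
  q(0) - 2·q(1) + q(2) = 0.
Substituting the known values and solving for q(1):
  -2·q(1) = 2
  q(1) = -1.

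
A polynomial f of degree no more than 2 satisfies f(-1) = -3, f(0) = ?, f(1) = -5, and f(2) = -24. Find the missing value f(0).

2

On equispaced nodes a degree-2 polynomial has vanishing third forward difference, so
  - f(-1) + 3·f(0) - 3·f(1) + f(2) = 0.
Substituting the known values and solving for f(0):
  3·f(0) = 6
  f(0) = 2.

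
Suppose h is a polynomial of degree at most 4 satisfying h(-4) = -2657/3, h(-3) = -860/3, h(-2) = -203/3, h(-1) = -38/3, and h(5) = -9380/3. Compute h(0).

Write h(n) = an^4 + bn^3 + cn^2 + dn + e. Substituting each data point gives a linear system:
  256a - 64b + 16c - 4d + e = -2657/3
  81a - 27b + 9c - 3d + e = -860/3
  16a - 8b + 4c - 2d + e = -203/3
  a - b + c - d + e = -38/3
  625a + 125b + 25c + 5d + e = -9380/3
Solving the system yields a = -4, b = -4, c = -6, d = 5, e = -5/3.
So h(n) = -4n^4 - 4n^3 - 6n^2 + 5n - 5/3.
Then h(0) = -5/3.

-5/3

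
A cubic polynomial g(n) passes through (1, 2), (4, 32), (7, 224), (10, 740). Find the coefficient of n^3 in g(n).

1

Write g(n) = an^3 + bn^2 + cn + d. Substituting each data point gives a linear system:
  a + b + c + d = 2
  64a + 16b + 4c + d = 32
  343a + 49b + 7c + d = 224
  1000a + 100b + 10c + d = 740
Solving the system yields a = 1, b = -3, c = 4, d = 0.
So g(n) = n^3 - 3n^2 + 4n.
The leading coefficient is 1.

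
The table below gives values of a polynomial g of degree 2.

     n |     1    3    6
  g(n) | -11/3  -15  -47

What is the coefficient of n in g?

Write g(n) = an^2 + bn + c. Substituting each data point gives a linear system:
  a + b + c = -11/3
  9a + 3b + c = -15
  36a + 6b + c = -47
Solving the system yields a = -1, b = -5/3, c = -1.
So g(n) = -n² - (5/3)n - 1.
The coefficient of n is -5/3.

-5/3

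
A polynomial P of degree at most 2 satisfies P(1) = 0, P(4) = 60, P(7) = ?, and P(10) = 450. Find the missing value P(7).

The 3 known points determine the degree-2 polynomial uniquely.
Write P(s) = as^2 + bs + c. Substituting each data point gives a linear system:
  a + b + c = 0
  16a + 4b + c = 60
  100a + 10b + c = 450
Solving the system yields a = 5, b = -5, c = 0.
So P(s) = 5s² - 5s.
Then P(7) = 210.

210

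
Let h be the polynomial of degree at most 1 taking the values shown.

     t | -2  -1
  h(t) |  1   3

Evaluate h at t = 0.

5

Write h(t) = at + b. Substituting each data point gives a linear system:
  -2a + b = 1
  -a + b = 3
Solving the system yields a = 2, b = 5.
So h(t) = 2t + 5.
Then h(0) = 5.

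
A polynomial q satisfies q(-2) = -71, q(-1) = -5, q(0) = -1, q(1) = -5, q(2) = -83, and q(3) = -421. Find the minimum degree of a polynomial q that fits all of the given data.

4

Forward differences of the values at x = -2, -1, 0, 1, 2, 3:
  q  : -71  -5  -1  -5  -83  -421
  Δ  : 66  4  -4  -78  -338
  Δ^2: -62  -8  -74  -260
  Δ^3: 54  -66  -186
  Δ^4: -120  -120
  Δ^5: 0
The fourth differences are constant (-120) and nonzero, while all higher differences vanish, so the minimal degree is 4.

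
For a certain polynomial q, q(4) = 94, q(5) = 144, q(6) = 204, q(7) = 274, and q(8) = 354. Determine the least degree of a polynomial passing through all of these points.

2

Forward differences of the values at u = 4, 5, 6, 7, 8:
  q  : 94  144  204  274  354
  Δ  : 50  60  70  80
  Δ^2: 10  10  10
  Δ^3: 0  0
  Δ^4: 0
The second differences are constant (10) and nonzero, while all higher differences vanish, so the minimal degree is 2.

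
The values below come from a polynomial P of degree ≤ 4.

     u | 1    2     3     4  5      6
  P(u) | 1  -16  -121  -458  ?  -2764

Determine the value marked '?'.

-1243

The 5 known points determine the degree-4 polynomial uniquely.
Write P(u) = au^4 + bu^3 + cu^2 + du + e. Substituting each data point gives a linear system:
  a + b + c + d + e = 1
  16a + 8b + 4c + 2d + e = -16
  81a + 27b + 9c + 3d + e = -121
  256a + 64b + 16c + 4d + e = -458
  1296a + 216b + 36c + 6d + e = -2764
Solving the system yields a = -3, b = 6, c = -5, d = 1, e = 2.
So P(u) = -3u⁴ + 6u³ - 5u² + u + 2.
Then P(5) = -1243.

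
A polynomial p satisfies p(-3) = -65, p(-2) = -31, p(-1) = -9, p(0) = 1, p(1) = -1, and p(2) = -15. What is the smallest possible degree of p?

Forward differences of the values at u = -3, -2, -1, 0, 1, 2:
  p  : -65  -31  -9  1  -1  -15
  Δ  : 34  22  10  -2  -14
  Δ^2: -12  -12  -12  -12
  Δ^3: 0  0  0
  Δ^4: 0  0
  Δ^5: 0
The second differences are constant (-12) and nonzero, while all higher differences vanish, so the minimal degree is 2.

2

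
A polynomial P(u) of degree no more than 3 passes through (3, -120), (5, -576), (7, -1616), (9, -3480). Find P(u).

P(u) = -5u^3 + 2u^2 + u - 6

Write P(u) = au^3 + bu^2 + cu + d. Substituting each data point gives a linear system:
  27a + 9b + 3c + d = -120
  125a + 25b + 5c + d = -576
  343a + 49b + 7c + d = -1616
  729a + 81b + 9c + d = -3480
Solving the system yields a = -5, b = 2, c = 1, d = -6.
So P(u) = -5u^3 + 2u^2 + u - 6.
Check: P(3) = -120. ✓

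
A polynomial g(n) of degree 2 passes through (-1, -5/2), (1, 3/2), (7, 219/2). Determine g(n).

g(n) = 2n^2 + 2n - 5/2

Using the Lagrange interpolation formula with nodes -1, 1, 7:
  L_0(n) = (n - 1)(n - 7) / 16
  L_1(n) = (n + 1)(n - 7) / -12
  L_2(n) = (n + 1)(n - 1) / 48
Then g(n) = -5/2·L_0(n) + 3/2·L_1(n) + 219/2·L_2(n).
Expanding and collecting terms gives g(n) = 2n² + 2n - 5/2.
Check: g(1) = 3/2. ✓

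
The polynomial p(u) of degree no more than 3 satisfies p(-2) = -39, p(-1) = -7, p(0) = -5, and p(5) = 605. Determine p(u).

p(u) = 5u^3 - 3u - 5

Using the Lagrange interpolation formula with nodes -2, -1, 0, 5:
  L_0(u) = (u + 1)u(u - 5) / -14
  L_1(u) = (u + 2)u(u - 5) / 6
  L_2(u) = (u + 2)(u + 1)(u - 5) / -10
  L_3(u) = (u + 2)(u + 1)u / 210
Then p(u) = -39·L_0(u) - 7·L_1(u) - 5·L_2(u) + 605·L_3(u).
Expanding and collecting terms gives p(u) = 5u³ - 3u - 5.
Check: p(-1) = -7. ✓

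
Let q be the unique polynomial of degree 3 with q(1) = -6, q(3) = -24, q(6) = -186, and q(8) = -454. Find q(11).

Write q(n) = an^3 + bn^2 + cn + d. Substituting each data point gives a linear system:
  a + b + c + d = -6
  27a + 9b + 3c + d = -24
  216a + 36b + 6c + d = -186
  512a + 64b + 8c + d = -454
Solving the system yields a = -1, b = 1, c = 0, d = -6.
So q(n) = -n³ + n² - 6.
Then q(11) = -1216.

-1216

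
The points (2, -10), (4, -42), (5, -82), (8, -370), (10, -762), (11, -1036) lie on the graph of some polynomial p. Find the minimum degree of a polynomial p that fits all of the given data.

Divided differences on the nodes 2, 4, 5, 8, 10, 11:
  order 0: -10  -42  -82  -370  -762  -1036
  order 1: -16  -40  -96  -196  -274
  order 2: -8  -14  -20  -26
  order 3: -1  -1  -1
  order 4: 0  0
  order 5: 0
The order-3 divided differences are all -1 (nonzero) and every higher order vanishes, so the data lies on a polynomial of degree exactly 3.

3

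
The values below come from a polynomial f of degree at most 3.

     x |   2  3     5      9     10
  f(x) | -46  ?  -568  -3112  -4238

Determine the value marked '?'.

-136

The 4 known points determine the degree-3 polynomial uniquely.
Write f(x) = ax^3 + bx^2 + cx + d. Substituting each data point gives a linear system:
  8a + 4b + 2c + d = -46
  125a + 25b + 5c + d = -568
  729a + 81b + 9c + d = -3112
  1000a + 100b + 10c + d = -4238
Solving the system yields a = -4, b = -2, c = -4, d = 2.
So f(x) = -4x^3 - 2x^2 - 4x + 2.
Then f(3) = -136.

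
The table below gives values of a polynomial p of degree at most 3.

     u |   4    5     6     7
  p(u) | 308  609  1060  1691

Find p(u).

Write p(u) = au^3 + bu^2 + cu + d. Substituting each data point gives a linear system:
  64a + 16b + 4c + d = 308
  125a + 25b + 5c + d = 609
  216a + 36b + 6c + d = 1060
  343a + 49b + 7c + d = 1691
Solving the system yields a = 5, b = 0, c = -4, d = 4.
So p(u) = 5u^3 - 4u + 4.
Check: p(6) = 1060. ✓

p(u) = 5u^3 - 4u + 4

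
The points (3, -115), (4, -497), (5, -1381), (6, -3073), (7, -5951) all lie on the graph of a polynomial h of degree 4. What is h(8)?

Write h(n) = an^4 + bn^3 + cn^2 + dn + e. Substituting each data point gives a linear system:
  81a + 27b + 9c + 3d + e = -115
  256a + 64b + 16c + 4d + e = -497
  625a + 125b + 25c + 5d + e = -1381
  1296a + 216b + 36c + 6d + e = -3073
  2401a + 343b + 49c + 7d + e = -5951
Solving the system yields a = -3, b = 3, c = 4, d = 4, e = -1.
So h(n) = -3n^4 + 3n^3 + 4n^2 + 4n - 1.
Then h(8) = -10465.

-10465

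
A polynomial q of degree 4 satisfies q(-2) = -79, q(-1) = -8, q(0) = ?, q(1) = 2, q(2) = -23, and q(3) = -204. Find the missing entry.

The 5 known points determine the degree-4 polynomial uniquely.
Write q(u) = au^4 + bu^3 + cu^2 + du + e. Substituting each data point gives a linear system:
  16a - 8b + 4c - 2d + e = -79
  a - b + c - d + e = -8
  a + b + c + d + e = 2
  16a + 8b + 4c + 2d + e = -23
  81a + 27b + 9c + 3d + e = -204
Solving the system yields a = -4, b = 3, c = 4, d = 2, e = -3.
So q(u) = -4u⁴ + 3u³ + 4u² + 2u - 3.
Then q(0) = -3.

-3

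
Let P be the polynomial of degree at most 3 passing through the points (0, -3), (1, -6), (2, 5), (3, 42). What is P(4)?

Using the Lagrange interpolation formula with nodes 0, 1, 2, 3:
  L_0(s) = (s - 1)(s - 2)(s - 3) / -6
  L_1(s) = s(s - 2)(s - 3) / 2
  L_2(s) = s(s - 1)(s - 3) / -2
  L_3(s) = s(s - 1)(s - 2) / 6
Then P(s) = -3·L_0(s) - 6·L_1(s) + 5·L_2(s) + 42·L_3(s).
Expanding and collecting terms gives P(s) = 2s³ + s² - 6s - 3.
Evaluating at s = 4: P(4) = 117.

117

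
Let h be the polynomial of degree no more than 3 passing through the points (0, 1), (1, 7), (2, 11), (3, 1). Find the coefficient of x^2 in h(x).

5

Write h(x) = ax^3 + bx^2 + cx + d. Substituting each data point gives a linear system:
  d = 1
  a + b + c + d = 7
  8a + 4b + 2c + d = 11
  27a + 9b + 3c + d = 1
Solving the system yields a = -2, b = 5, c = 3, d = 1.
So h(x) = -2x³ + 5x² + 3x + 1.
The coefficient of x^2 is 5.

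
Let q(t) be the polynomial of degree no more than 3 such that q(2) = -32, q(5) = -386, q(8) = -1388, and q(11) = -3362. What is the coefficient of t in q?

2

Write q(t) = at^3 + bt^2 + ct + d. Substituting each data point gives a linear system:
  8a + 4b + 2c + d = -32
  125a + 25b + 5c + d = -386
  512a + 64b + 8c + d = -1388
  1331a + 121b + 11c + d = -3362
Solving the system yields a = -2, b = -6, c = 2, d = 4.
So q(t) = -2t³ - 6t² + 2t + 4.
The coefficient of t is 2.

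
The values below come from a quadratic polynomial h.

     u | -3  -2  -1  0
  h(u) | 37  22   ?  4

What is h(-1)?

11

The 3 known points determine the degree-2 polynomial uniquely.
Write h(u) = au^2 + bu + c. Substituting each data point gives a linear system:
  9a - 3b + c = 37
  4a - 2b + c = 22
  c = 4
Solving the system yields a = 2, b = -5, c = 4.
So h(u) = 2u^2 - 5u + 4.
Then h(-1) = 11.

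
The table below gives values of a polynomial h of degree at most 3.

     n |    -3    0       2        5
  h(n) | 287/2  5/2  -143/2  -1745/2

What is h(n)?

h(n) = -6n^3 - 4n^2 - 5n + 5/2

Write h(n) = an^3 + bn^2 + cn + d. Substituting each data point gives a linear system:
  -27a + 9b - 3c + d = 287/2
  d = 5/2
  8a + 4b + 2c + d = -143/2
  125a + 25b + 5c + d = -1745/2
Solving the system yields a = -6, b = -4, c = -5, d = 5/2.
So h(n) = -6n^3 - 4n^2 - 5n + 5/2.
Check: h(0) = 5/2. ✓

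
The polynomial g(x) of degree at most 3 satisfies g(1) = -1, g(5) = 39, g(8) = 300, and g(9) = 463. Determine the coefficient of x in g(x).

-3

Write g(x) = ax^3 + bx^2 + cx + d. Substituting each data point gives a linear system:
  a + b + c + d = -1
  125a + 25b + 5c + d = 39
  512a + 64b + 8c + d = 300
  729a + 81b + 9c + d = 463
Solving the system yields a = 1, b = -3, c = -3, d = 4.
So g(x) = x^3 - 3x^2 - 3x + 4.
The coefficient of x is -3.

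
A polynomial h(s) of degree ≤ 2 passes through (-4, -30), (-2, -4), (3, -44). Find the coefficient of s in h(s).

Write h(s) = as^2 + bs + c. Substituting each data point gives a linear system:
  16a - 4b + c = -30
  4a - 2b + c = -4
  9a + 3b + c = -44
Solving the system yields a = -3, b = -5, c = -2.
So h(s) = -3s^2 - 5s - 2.
The coefficient of s is -5.

-5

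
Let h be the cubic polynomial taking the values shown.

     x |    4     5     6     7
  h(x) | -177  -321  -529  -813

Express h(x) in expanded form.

h(x) = -2x^3 - 2x^2 - 4x - 1

Write h(x) = ax^3 + bx^2 + cx + d. Substituting each data point gives a linear system:
  64a + 16b + 4c + d = -177
  125a + 25b + 5c + d = -321
  216a + 36b + 6c + d = -529
  343a + 49b + 7c + d = -813
Solving the system yields a = -2, b = -2, c = -4, d = -1.
So h(x) = -2x^3 - 2x^2 - 4x - 1.
Check: h(4) = -177. ✓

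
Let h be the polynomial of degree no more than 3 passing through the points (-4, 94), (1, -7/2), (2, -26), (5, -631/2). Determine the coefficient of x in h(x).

-1

Write h(x) = ax^3 + bx^2 + cx + d. Substituting each data point gives a linear system:
  -64a + 16b - 4c + d = 94
  a + b + c + d = -7/2
  8a + 4b + 2c + d = -26
  125a + 25b + 5c + d = -631/2
Solving the system yields a = -2, b = -5/2, c = -1, d = 2.
So h(x) = -2x^3 - (5/2)x^2 - x + 2.
The coefficient of x is -1.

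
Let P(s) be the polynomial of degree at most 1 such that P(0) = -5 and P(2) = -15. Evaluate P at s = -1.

Write P(s) = as + b. Substituting each data point gives a linear system:
  b = -5
  2a + b = -15
Solving the system yields a = -5, b = -5.
So P(s) = -5s - 5.
Then P(-1) = 0.

0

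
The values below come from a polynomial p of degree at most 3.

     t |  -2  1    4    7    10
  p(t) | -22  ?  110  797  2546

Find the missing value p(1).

The 4 known points determine the degree-3 polynomial uniquely.
Write p(t) = at^3 + bt^2 + ct + d. Substituting each data point gives a linear system:
  -8a + 4b - 2c + d = -22
  64a + 16b + 4c + d = 110
  343a + 49b + 7c + d = 797
  1000a + 100b + 10c + d = 2546
Solving the system yields a = 3, b = -4, c = -6, d = 6.
So p(t) = 3t^3 - 4t^2 - 6t + 6.
Then p(1) = -1.

-1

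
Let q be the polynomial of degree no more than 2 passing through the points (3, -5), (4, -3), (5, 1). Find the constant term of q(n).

Write q(n) = an^2 + bn + c. Substituting each data point gives a linear system:
  9a + 3b + c = -5
  16a + 4b + c = -3
  25a + 5b + c = 1
Solving the system yields a = 1, b = -5, c = 1.
So q(n) = n² - 5n + 1.
The constant term is 1.

1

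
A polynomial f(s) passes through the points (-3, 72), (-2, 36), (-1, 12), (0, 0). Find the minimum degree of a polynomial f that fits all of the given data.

Forward differences of the values at s = -3, -2, -1, 0:
  f  : 72  36  12  0
  Δ  : -36  -24  -12
  Δ^2: 12  12
  Δ^3: 0
The second differences are constant (12) and nonzero, while all higher differences vanish, so the minimal degree is 2.

2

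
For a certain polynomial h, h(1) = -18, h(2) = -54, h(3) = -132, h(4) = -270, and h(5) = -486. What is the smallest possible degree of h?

3

Forward differences of the values at u = 1, 2, 3, 4, 5:
  h  : -18  -54  -132  -270  -486
  Δ  : -36  -78  -138  -216
  Δ^2: -42  -60  -78
  Δ^3: -18  -18
  Δ^4: 0
The third differences are constant (-18) and nonzero, while all higher differences vanish, so the minimal degree is 3.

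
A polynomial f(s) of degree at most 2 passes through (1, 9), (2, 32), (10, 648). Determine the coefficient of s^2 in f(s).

Write f(s) = as^2 + bs + c. Substituting each data point gives a linear system:
  a + b + c = 9
  4a + 2b + c = 32
  100a + 10b + c = 648
Solving the system yields a = 6, b = 5, c = -2.
So f(s) = 6s^2 + 5s - 2.
The leading coefficient is 6.

6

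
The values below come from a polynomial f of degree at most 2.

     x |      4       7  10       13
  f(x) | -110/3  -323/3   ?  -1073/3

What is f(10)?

-644/3

On equispaced nodes a degree-2 polynomial has vanishing third forward difference, so
  - f(4) + 3·f(7) - 3·f(10) + f(13) = 0.
Substituting the known values and solving for f(10):
  -3·f(10) = 644
  f(10) = -644/3.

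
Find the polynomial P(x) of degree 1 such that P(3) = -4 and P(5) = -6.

Write P(x) = ax + b. Substituting each data point gives a linear system:
  3a + b = -4
  5a + b = -6
Solving the system yields a = -1, b = -1.
So P(x) = -x - 1.
Check: P(3) = -4. ✓

P(x) = -x - 1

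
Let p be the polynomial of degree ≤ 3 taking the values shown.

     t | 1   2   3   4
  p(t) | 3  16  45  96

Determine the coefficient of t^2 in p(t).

2

Write p(t) = at^3 + bt^2 + ct + d. Substituting each data point gives a linear system:
  a + b + c + d = 3
  8a + 4b + 2c + d = 16
  27a + 9b + 3c + d = 45
  64a + 16b + 4c + d = 96
Solving the system yields a = 1, b = 2, c = 0, d = 0.
So p(t) = t^3 + 2t^2.
The coefficient of t^2 is 2.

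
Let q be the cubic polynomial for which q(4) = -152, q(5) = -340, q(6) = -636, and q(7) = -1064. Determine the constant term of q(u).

Write q(u) = au^3 + bu^2 + cu + d. Substituting each data point gives a linear system:
  64a + 16b + 4c + d = -152
  125a + 25b + 5c + d = -340
  216a + 36b + 6c + d = -636
  343a + 49b + 7c + d = -1064
Solving the system yields a = -4, b = 6, c = 2, d = 0.
So q(u) = -4u^3 + 6u^2 + 2u.
The constant term is 0.

0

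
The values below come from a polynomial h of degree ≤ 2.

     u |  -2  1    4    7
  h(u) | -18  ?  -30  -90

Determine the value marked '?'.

-6

The 3 known points determine the degree-2 polynomial uniquely.
Write h(u) = au^2 + bu + c. Substituting each data point gives a linear system:
  4a - 2b + c = -18
  16a + 4b + c = -30
  49a + 7b + c = -90
Solving the system yields a = -2, b = 2, c = -6.
So h(u) = -2u^2 + 2u - 6.
Then h(1) = -6.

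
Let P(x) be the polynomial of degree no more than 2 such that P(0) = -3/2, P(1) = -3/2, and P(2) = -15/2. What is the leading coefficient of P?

-3

Write P(x) = ax^2 + bx + c. Substituting each data point gives a linear system:
  c = -3/2
  a + b + c = -3/2
  4a + 2b + c = -15/2
Solving the system yields a = -3, b = 3, c = -3/2.
So P(x) = -3x² + 3x - 3/2.
The leading coefficient is -3.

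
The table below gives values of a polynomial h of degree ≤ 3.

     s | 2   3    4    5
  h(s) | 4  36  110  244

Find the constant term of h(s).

Write h(s) = as^3 + bs^2 + cs + d. Substituting each data point gives a linear system:
  8a + 4b + 2c + d = 4
  27a + 9b + 3c + d = 36
  64a + 16b + 4c + d = 110
  125a + 25b + 5c + d = 244
Solving the system yields a = 3, b = -6, c = 5, d = -6.
So h(s) = 3s³ - 6s² + 5s - 6.
The constant term is -6.

-6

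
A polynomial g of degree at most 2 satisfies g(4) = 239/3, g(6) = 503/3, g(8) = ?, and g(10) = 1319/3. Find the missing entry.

863/3

On equispaced nodes a degree-2 polynomial has vanishing third forward difference, so
  - g(4) + 3·g(6) - 3·g(8) + g(10) = 0.
Substituting the known values and solving for g(8):
  -3·g(8) = -863
  g(8) = 863/3.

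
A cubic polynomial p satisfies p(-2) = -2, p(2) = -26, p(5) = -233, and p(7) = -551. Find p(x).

Using the Lagrange interpolation formula with nodes -2, 2, 5, 7:
  L_0(x) = (x - 2)(x - 5)(x - 7) / -252
  L_1(x) = (x + 2)(x - 5)(x - 7) / 60
  L_2(x) = (x + 2)(x - 2)(x - 7) / -42
  L_3(x) = (x + 2)(x - 2)(x - 5) / 90
Then p(x) = -2·L_0(x) - 26·L_1(x) - 233·L_2(x) - 551·L_3(x).
Expanding and collecting terms gives p(x) = -x^3 - 4x^2 - 2x + 2.
Check: p(-2) = -2. ✓

p(x) = -x^3 - 4x^2 - 2x + 2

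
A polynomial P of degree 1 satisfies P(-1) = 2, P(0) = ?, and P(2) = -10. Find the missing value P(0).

-2

The 2 known points determine the degree-1 polynomial uniquely.
Write P(x) = ax + b. Substituting each data point gives a linear system:
  -a + b = 2
  2a + b = -10
Solving the system yields a = -4, b = -2.
So P(x) = -4x - 2.
Then P(0) = -2.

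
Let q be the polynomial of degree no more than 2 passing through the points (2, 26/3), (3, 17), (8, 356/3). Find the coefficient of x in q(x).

Write q(x) = ax^2 + bx + c. Substituting each data point gives a linear system:
  4a + 2b + c = 26/3
  9a + 3b + c = 17
  64a + 8b + c = 356/3
Solving the system yields a = 2, b = -5/3, c = 4.
So q(x) = 2x² - (5/3)x + 4.
The coefficient of x is -5/3.

-5/3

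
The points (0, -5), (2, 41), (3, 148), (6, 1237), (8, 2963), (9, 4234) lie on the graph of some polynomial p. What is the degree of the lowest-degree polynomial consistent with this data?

Divided differences on the nodes 0, 2, 3, 6, 8, 9:
  order 0: -5  41  148  1237  2963  4234
  order 1: 23  107  363  863  1271
  order 2: 28  64  100  136
  order 3: 6  6  6
  order 4: 0  0
  order 5: 0
The order-3 divided differences are all 6 (nonzero) and every higher order vanishes, so the data lies on a polynomial of degree exactly 3.

3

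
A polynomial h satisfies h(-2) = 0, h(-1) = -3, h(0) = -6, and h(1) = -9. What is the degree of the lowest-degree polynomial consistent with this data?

Forward differences of the values at t = -2, -1, 0, 1:
  h  : 0  -3  -6  -9
  Δ  : -3  -3  -3
  Δ^2: 0  0
  Δ^3: 0
The first differences are constant (-3) and nonzero, while all higher differences vanish, so the minimal degree is 1.

1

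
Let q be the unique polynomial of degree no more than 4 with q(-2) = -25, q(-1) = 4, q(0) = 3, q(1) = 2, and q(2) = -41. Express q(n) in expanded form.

Write q(n) = an^4 + bn^3 + cn^2 + dn + e. Substituting each data point gives a linear system:
  16a - 8b + 4c - 2d + e = -25
  a - b + c - d + e = 4
  e = 3
  a + b + c + d + e = 2
  16a + 8b + 4c + 2d + e = -41
Solving the system yields a = -3, b = -1, c = 3, d = 0, e = 3.
So q(n) = -3n⁴ - n³ + 3n² + 3.
Check: q(-1) = 4. ✓

q(n) = -3n^4 - n^3 + 3n^2 + 3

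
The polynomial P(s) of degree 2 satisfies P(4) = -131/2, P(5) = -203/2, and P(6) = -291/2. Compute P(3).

-75/2

Forward differences of the values at s = 4, 5, 6:
  P  : -131/2  -203/2  -291/2
  Δ  : -36  -44
  Δ^2: -8
The second differences are constant, confirming degree 2.
Interpolating (Newton forward form) and evaluating at s = 3 gives P(3) = -75/2.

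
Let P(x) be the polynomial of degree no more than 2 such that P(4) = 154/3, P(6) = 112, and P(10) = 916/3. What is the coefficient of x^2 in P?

3

Write P(x) = ax^2 + bx + c. Substituting each data point gives a linear system:
  16a + 4b + c = 154/3
  36a + 6b + c = 112
  100a + 10b + c = 916/3
Solving the system yields a = 3, b = 1/3, c = 2.
So P(x) = 3x² + (1/3)x + 2.
The leading coefficient is 3.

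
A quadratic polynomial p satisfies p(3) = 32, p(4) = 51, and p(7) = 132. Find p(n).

Using the Lagrange interpolation formula with nodes 3, 4, 7:
  L_0(n) = (n - 4)(n - 7) / 4
  L_1(n) = (n - 3)(n - 7) / -3
  L_2(n) = (n - 3)(n - 4) / 12
Then p(n) = 32·L_0(n) + 51·L_1(n) + 132·L_2(n).
Expanding and collecting terms gives p(n) = 2n^2 + 5n - 1.
Check: p(7) = 132. ✓

p(n) = 2n^2 + 5n - 1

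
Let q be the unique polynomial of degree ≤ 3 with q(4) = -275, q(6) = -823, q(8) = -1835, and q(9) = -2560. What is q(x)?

Using the Lagrange interpolation formula with nodes 4, 6, 8, 9:
  L_0(x) = (x - 6)(x - 8)(x - 9) / -40
  L_1(x) = (x - 4)(x - 8)(x - 9) / 12
  L_2(x) = (x - 4)(x - 6)(x - 9) / -8
  L_3(x) = (x - 4)(x - 6)(x - 8) / 15
Then q(x) = -275·L_0(x) - 823·L_1(x) - 1835·L_2(x) - 2560·L_3(x).
Expanding and collecting terms gives q(x) = -3x^3 - 4x^2 - 6x + 5.
Check: q(8) = -1835. ✓

q(x) = -3x^3 - 4x^2 - 6x + 5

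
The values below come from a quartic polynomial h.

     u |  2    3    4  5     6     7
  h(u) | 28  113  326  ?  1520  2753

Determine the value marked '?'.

757

On equispaced nodes a degree-4 polynomial has vanishing fifth forward difference, so
  - h(2) + 5·h(3) - 10·h(4) + 10·h(5) - 5·h(6) + h(7) = 0.
Substituting the known values and solving for h(5):
  10·h(5) = 7570
  h(5) = 757.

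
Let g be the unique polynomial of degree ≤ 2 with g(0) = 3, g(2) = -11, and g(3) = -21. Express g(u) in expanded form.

g(u) = -u^2 - 5u + 3

Write g(u) = au^2 + bu + c. Substituting each data point gives a linear system:
  c = 3
  4a + 2b + c = -11
  9a + 3b + c = -21
Solving the system yields a = -1, b = -5, c = 3.
So g(u) = -u² - 5u + 3.
Check: g(2) = -11. ✓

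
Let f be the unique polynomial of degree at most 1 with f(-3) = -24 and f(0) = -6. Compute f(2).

6

Write f(n) = an + b. Substituting each data point gives a linear system:
  -3a + b = -24
  b = -6
Solving the system yields a = 6, b = -6.
So f(n) = 6n - 6.
Then f(2) = 6.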